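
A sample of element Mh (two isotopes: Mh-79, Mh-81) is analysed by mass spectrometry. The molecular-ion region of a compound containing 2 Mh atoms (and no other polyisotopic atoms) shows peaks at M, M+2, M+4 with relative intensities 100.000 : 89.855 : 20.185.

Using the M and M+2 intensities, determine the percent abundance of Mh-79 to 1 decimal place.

69.0%

Let p = fractional abundance of Mh-79. I(M+2)/I(M) = [C(2,1)·p^1·(1−p)] / p^2 = 2·(1−p)/p = 89.855/100.000 = 0.8986
(1−p)/p = 0.8986/2 = 0.4493  ⇒  p = 1/(1 + 0.4493) = 0.6900
Mh-79: 69.0%, Mh-81: 31.0%.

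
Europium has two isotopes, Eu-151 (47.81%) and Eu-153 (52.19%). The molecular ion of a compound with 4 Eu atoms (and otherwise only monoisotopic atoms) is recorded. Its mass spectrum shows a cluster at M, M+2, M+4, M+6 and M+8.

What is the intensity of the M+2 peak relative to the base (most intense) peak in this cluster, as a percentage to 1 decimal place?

(0.4781 + 0.5219)^4 gives M 0.0522, M+2 0.2281, M+4 0.3736, M+6 0.2719, M+8 0.0742; the largest is M+4.
P(M+4) = C(4,2) × 0.4781^2 × 0.5219^2 = 6 × 0.22857961 × 0.27237961 = 0.373563 (base)
P(M+2) = C(4,1) × 0.4781^3 × 0.5219^1 = 4 × 0.10928391 × 0.5219 = 0.228141
Relative intensity = 0.228141 / 0.373563 × 100 = 61.1

61.1%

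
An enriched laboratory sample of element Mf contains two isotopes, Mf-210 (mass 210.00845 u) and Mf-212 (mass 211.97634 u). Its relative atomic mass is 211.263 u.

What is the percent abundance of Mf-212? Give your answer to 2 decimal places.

63.75%

Let x be the fractional abundance of Mf-210; then Mf-212 has abundance 1 − x.
210.00845·x + 211.97634·(1 − x) = 211.263
(210.00845 − 211.97634)·x = 211.263 − 211.97634
x = -0.71334 / -1.96789 = 0.36249 → 36.25% Mf-210, 63.75% Mf-212.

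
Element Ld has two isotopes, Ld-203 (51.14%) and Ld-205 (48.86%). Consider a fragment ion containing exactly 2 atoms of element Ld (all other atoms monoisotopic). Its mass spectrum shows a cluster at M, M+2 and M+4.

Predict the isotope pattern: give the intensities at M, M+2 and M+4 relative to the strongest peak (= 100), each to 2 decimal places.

Each Ld atom is independently Ld-203 (p = 0.5114) or Ld-205 (q = 0.4886); the cluster is the binomial expansion (p + q)^2.
P(M) = 0.5114^2 = 0.261530
P(M+2) = 2 × 0.5114^1 × 0.4886^1 = 0.499740
P(M+4) = 0.4886^2 = 0.238730
The M+2 peak is largest (0.499740); scaling to 100 gives 52.33 : 100.00 : 47.77.

52.33 : 100.00 : 47.77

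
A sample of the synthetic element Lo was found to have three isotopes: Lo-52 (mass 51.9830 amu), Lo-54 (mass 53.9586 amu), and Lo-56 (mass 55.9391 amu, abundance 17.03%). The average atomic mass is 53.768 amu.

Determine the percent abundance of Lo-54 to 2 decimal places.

Let x and y be the fractions of Lo-52 and Lo-54. Then x + y = 1 − 0.1703 = 0.8297 and 51.9830x + 53.9586y = 53.768 − 0.1703×55.9391 = 44.24157127.
Substituting: 51.9830x + 53.9586(0.8297 − x) = 44.24157127
(51.9830 − 53.9586)x = -0.52787915  ⇒  x = 0.26720, y = 0.56250
Lo-52: 26.72%, Lo-54: 56.25%.

56.25%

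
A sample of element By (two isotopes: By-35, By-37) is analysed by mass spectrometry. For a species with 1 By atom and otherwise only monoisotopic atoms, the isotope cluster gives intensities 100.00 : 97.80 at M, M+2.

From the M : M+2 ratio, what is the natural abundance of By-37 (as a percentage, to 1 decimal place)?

Write p for the By-35 fraction. I(M+2)/I(M) = [C(1,1)·p^0·(1−p)] / p^1 = 1·(1−p)/p = 97.80/100.00 = 0.9780
(1−p)/p = 0.9780/1 = 0.9780  ⇒  p = 1/(1 + 0.9780) = 0.5056
By-35: 50.6%, By-37: 49.4%.

49.4%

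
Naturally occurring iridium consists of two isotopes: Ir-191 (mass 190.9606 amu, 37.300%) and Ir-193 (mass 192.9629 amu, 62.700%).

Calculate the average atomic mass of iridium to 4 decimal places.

Weight each isotope mass by its fractional abundance: 0.37300 × 190.9606 + 0.62700 × 192.9629
= 71.22830 + 120.98774 = 192.21604 amu

192.2160 amu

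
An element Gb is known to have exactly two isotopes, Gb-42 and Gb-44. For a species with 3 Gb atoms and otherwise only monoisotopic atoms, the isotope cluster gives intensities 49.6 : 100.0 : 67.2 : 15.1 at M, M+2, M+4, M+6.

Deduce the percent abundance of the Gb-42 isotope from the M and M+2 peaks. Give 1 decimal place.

59.8%

If p is the fraction of Gb that is Gb-42, then I(M+2)/I(M) = [C(3,1)·p^2·(1−p)] / p^3 = 3·(1−p)/p = 100.0/49.6 = 2.0161
(1−p)/p = 2.0161/3 = 0.6720  ⇒  p = 1/(1 + 0.6720) = 0.5981
Gb-42: 59.8%, Gb-44: 40.2%.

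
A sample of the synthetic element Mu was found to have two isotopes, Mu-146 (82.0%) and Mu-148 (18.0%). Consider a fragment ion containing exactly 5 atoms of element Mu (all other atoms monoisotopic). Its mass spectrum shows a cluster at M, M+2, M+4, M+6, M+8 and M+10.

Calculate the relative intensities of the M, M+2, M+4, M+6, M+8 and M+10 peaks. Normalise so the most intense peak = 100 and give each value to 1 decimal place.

91.1 : 100.0 : 43.9 : 9.6 : 1.1 : 0.0

Each Mu atom is independently Mu-146 (p = 0.820) or Mu-148 (q = 0.180); the cluster is the binomial expansion (p + q)^5.
P(M) = 0.820^5 = 0.370740
P(M+2) = 5 × 0.820^4 × 0.180^1 = 0.406910
P(M+4) = 10 × 0.820^3 × 0.180^2 = 0.178643
P(M+6) = 10 × 0.820^2 × 0.180^3 = 0.039214
P(M+8) = 5 × 0.820^1 × 0.180^4 = 0.004304
P(M+10) = 0.180^5 = 0.000189
The M+2 peak is largest (0.406910); scaling to 100 gives 91.1 : 100.0 : 43.9 : 9.6 : 1.1 : 0.0.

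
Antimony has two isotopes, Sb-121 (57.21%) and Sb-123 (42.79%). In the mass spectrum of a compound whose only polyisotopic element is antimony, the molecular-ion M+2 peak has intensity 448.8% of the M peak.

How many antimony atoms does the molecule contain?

For n independent Sb atoms, I(M+2)/I(M) = n · (abundance Sb-123) / (abundance Sb-121) = n · 0.4279/0.5721.
n = 4.488 × 0.5721/0.4279 = 6.00 ≈ 6

6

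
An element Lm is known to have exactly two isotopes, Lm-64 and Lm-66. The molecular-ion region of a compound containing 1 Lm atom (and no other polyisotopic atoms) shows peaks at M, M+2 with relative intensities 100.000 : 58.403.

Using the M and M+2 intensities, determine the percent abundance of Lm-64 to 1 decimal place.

63.1%

Write p for the Lm-64 fraction. I(M+2)/I(M) = [C(1,1)·p^0·(1−p)] / p^1 = 1·(1−p)/p = 58.403/100.000 = 0.5840
(1−p)/p = 0.5840/1 = 0.5840  ⇒  p = 1/(1 + 0.5840) = 0.6313
Lm-64: 63.1%, Lm-66: 36.9%.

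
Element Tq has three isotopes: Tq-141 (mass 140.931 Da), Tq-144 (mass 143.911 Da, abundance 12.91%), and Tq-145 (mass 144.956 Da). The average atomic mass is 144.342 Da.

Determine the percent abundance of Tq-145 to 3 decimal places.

75.187%

Let x and y be the fractions of Tq-141 and Tq-145. Then x + y = 1 − 0.1291 = 0.8709 and 140.931x + 144.956y = 144.342 − 0.1291×143.911 = 125.7630899.
Substituting: 140.931x + 144.956(0.8709 − x) = 125.7630899
(140.931 − 144.956)x = -0.4790905  ⇒  x = 0.11903, y = 0.75187
Tq-141: 11.903%, Tq-145: 75.187%.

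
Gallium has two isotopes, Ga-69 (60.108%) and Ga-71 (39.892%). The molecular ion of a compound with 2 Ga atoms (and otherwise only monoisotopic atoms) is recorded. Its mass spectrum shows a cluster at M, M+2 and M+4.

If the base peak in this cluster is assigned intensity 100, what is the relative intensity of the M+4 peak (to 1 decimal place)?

Binomial terms of (0.60108 + 0.39892)^2: M 0.3613, M+2 0.4796, M+4 0.1591 → M+2 is the base peak.
P(M+2) = C(2,1) × 0.60108^1 × 0.39892^1 = 2 × 0.60108 × 0.39892 = 0.479566 (base)
P(M+4) = C(2,2) × 0.60108^0 × 0.39892^2 = 1 × 1.0000 × 0.15913717 = 0.159137
Relative intensity = 0.159137 / 0.479566 × 100 = 33.2

33.2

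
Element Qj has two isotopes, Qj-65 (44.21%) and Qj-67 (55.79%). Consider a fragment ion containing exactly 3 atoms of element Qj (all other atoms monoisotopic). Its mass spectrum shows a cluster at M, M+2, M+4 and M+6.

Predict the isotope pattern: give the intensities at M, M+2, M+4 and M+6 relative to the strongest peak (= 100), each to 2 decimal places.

20.93 : 79.24 : 100.00 : 42.06

Expanding (0.4421 + 0.5579)^3:
P(M) = 0.4421^3 = 0.086410
P(M+2) = 3 × 0.4421^2 × 0.5579^1 = 0.327129
P(M+4) = 3 × 0.4421^1 × 0.5579^2 = 0.412814
P(M+6) = 0.5579^3 = 0.173648
The M+4 peak is largest (0.412814); scaling to 100 gives 20.93 : 79.24 : 100.00 : 42.06.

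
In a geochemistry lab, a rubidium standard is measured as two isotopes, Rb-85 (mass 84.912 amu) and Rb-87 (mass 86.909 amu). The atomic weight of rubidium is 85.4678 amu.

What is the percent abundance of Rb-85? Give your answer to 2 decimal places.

Let x be the fractional abundance of Rb-85; then Rb-87 has abundance 1 − x.
84.912·x + 86.909·(1 − x) = 85.4678
(84.912 − 86.909)·x = 85.4678 − 86.909
x = -1.4412 / -1.997 = 0.72168 → 72.17% Rb-85, 27.83% Rb-87.

72.17%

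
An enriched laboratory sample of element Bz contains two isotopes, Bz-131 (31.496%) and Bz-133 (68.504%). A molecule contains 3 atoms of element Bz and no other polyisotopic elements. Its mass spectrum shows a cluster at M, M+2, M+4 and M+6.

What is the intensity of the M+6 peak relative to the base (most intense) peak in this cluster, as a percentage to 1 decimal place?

72.5%

(0.31496 + 0.68504)^3 gives M 0.0312, M+2 0.2039, M+4 0.4434, M+6 0.3215; the largest is M+4.
P(M+4) = C(3,2) × 0.31496^1 × 0.68504^2 = 3 × 0.31496 × 0.4692798 = 0.443413 (base)
P(M+6) = C(3,3) × 0.31496^0 × 0.68504^3 = 1 × 1.0000 × 0.32147544 = 0.321475
Relative intensity = 0.321475 / 0.443413 × 100 = 72.5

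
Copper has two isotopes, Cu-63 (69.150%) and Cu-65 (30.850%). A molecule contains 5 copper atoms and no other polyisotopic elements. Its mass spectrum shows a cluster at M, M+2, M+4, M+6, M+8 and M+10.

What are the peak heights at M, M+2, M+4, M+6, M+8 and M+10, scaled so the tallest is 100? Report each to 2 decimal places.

Expanding (0.69150 + 0.30850)^5:
P(M) = 0.69150^5 = 0.158111
P(M+2) = 5 × 0.69150^4 × 0.30850^1 = 0.352691
P(M+4) = 10 × 0.69150^3 × 0.30850^2 = 0.314693
P(M+6) = 10 × 0.69150^2 × 0.30850^3 = 0.140394
P(M+8) = 5 × 0.69150^1 × 0.30850^4 = 0.031317
P(M+10) = 0.30850^5 = 0.002794
The M+2 peak is largest (0.352691); scaling to 100 gives 44.83 : 100.00 : 89.23 : 39.81 : 8.88 : 0.79.

44.83 : 100.00 : 89.23 : 39.81 : 8.88 : 0.79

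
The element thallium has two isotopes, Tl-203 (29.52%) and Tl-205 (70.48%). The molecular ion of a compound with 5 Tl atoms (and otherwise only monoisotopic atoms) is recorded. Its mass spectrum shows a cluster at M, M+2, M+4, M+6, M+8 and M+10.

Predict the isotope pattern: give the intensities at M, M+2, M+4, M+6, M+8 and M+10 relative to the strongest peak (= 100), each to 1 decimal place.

The 5 Tl atoms are independent, so intensities follow the terms of (0.2952 + 0.7048)^5.
P(M) = 0.2952^5 = 0.002242
P(M+2) = 5 × 0.2952^4 × 0.7048^1 = 0.026761
P(M+4) = 10 × 0.2952^3 × 0.7048^2 = 0.127785
P(M+6) = 10 × 0.2952^2 × 0.7048^3 = 0.305092
P(M+8) = 5 × 0.2952^1 × 0.7048^4 = 0.364208
P(M+10) = 0.7048^5 = 0.173912
The M+8 peak is largest (0.364208); scaling to 100 gives 0.6 : 7.3 : 35.1 : 83.8 : 100.0 : 47.8.

0.6 : 7.3 : 35.1 : 83.8 : 100.0 : 47.8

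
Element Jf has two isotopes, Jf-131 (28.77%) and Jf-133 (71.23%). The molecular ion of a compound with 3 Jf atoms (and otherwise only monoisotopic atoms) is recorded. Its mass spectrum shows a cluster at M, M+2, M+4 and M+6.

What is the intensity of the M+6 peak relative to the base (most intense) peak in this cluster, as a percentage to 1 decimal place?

82.5%

Term probabilities: M 0.0238, M+2 0.1769, M+4 0.4379, M+6 0.3614. Base peak = M+4.
P(M+4) = C(3,2) × 0.2877^1 × 0.7123^2 = 3 × 0.2877 × 0.50737129 = 0.437912 (base)
P(M+6) = C(3,3) × 0.2877^0 × 0.7123^3 = 1 × 1.0000 × 0.36140057 = 0.361401
Relative intensity = 0.361401 / 0.437912 × 100 = 82.5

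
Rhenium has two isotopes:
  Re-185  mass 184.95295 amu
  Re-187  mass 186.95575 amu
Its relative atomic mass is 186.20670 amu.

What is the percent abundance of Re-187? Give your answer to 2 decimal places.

62.60%

Let x be the fractional abundance of Re-185; then Re-187 has abundance 1 − x.
184.95295·x + 186.95575·(1 − x) = 186.20670
(184.95295 − 186.95575)·x = 186.20670 − 186.95575
x = -0.74905 / -2.00280 = 0.37400 → 37.40% Re-185, 62.60% Re-187.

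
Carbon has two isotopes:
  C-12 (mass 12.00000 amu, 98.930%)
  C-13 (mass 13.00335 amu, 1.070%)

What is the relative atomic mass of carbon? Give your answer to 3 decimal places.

The abundance-weighted mean is 0.98930 × 12.00000 + 0.01070 × 13.00335
= 11.871600 + 0.139136 = 12.010736 amu

12.011 amu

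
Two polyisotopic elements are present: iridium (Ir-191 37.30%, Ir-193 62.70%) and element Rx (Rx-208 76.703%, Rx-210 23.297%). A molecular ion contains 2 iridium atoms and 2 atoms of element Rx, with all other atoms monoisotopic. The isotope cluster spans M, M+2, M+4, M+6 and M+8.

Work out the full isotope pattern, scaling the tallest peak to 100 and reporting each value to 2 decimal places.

20.16 : 80.03 : 100.00 : 40.86 : 5.26

Iridium pattern (n=2): 0.139129 : 0.467742 : 0.393129
Element Rx pattern (n=2): 0.58833502 : 0.35738996 : 0.05427502
Convolve the two distributions (both contribute in 2-u steps):
  M: 0.139129×0.58833502 = 0.081854
  M+2: 0.139129×0.35738996 + 0.467742×0.58833502 = 0.324912
  M+4: 0.139129×0.05427502 + 0.467742×0.35738996 + 0.393129×0.58833502 = 0.406009
  M+6: 0.467742×0.05427502 + 0.393129×0.35738996 = 0.165887
  M+8: 0.393129×0.05427502 = 0.021337
Scale to base peak (0.406009) = 100: 20.16 : 80.03 : 100.00 : 40.86 : 5.26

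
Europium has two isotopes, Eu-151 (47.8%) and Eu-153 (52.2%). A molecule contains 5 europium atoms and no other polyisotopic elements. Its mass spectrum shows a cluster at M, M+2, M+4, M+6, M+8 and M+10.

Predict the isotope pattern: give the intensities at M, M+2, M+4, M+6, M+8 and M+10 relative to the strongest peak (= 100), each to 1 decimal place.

Expanding (0.478 + 0.522)^5:
P(M) = 0.478^5 = 0.024954
P(M+2) = 5 × 0.478^4 × 0.522^1 = 0.136255
P(M+4) = 10 × 0.478^3 × 0.522^2 = 0.297594
P(M+6) = 10 × 0.478^2 × 0.522^3 = 0.324988
P(M+8) = 5 × 0.478^1 × 0.522^4 = 0.177452
P(M+10) = 0.522^5 = 0.038757
The M+6 peak is largest (0.324988); scaling to 100 gives 7.7 : 41.9 : 91.6 : 100.0 : 54.6 : 11.9.

7.7 : 41.9 : 91.6 : 100.0 : 54.6 : 11.9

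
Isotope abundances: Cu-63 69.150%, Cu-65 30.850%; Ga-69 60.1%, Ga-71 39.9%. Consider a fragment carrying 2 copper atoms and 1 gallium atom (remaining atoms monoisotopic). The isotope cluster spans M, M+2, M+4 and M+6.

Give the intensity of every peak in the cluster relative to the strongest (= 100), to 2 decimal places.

Copper pattern (n=2): 0.47817225 : 0.4266555 : 0.09517225
Gallium pattern (n=1): 0.6010 : 0.3990
Convolve the two distributions (both contribute in 2-u steps):
  M: 0.47817225×0.6010 = 0.287382
  M+2: 0.47817225×0.3990 + 0.4266555×0.6010 = 0.447211
  M+4: 0.4266555×0.3990 + 0.09517225×0.6010 = 0.227434
  M+6: 0.09517225×0.3990 = 0.037974
Scale to base peak (0.447211) = 100: 64.26 : 100.00 : 50.86 : 8.49

64.26 : 100.00 : 50.86 : 8.49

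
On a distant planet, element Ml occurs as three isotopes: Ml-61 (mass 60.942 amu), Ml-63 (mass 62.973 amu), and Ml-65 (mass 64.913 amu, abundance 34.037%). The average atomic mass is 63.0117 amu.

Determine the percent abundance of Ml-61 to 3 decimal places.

30.606%

The remaining 65.963% is split between Ml-61 (fraction x) and Ml-63 (fraction 0.65963 − x).
Substituting: 60.942x + 62.973(0.65963 − x) = 40.91726219
(60.942 − 62.973)x = -0.6216178  ⇒  x = 0.30606, y = 0.35357
Ml-61: 30.606%, Ml-63: 35.357%.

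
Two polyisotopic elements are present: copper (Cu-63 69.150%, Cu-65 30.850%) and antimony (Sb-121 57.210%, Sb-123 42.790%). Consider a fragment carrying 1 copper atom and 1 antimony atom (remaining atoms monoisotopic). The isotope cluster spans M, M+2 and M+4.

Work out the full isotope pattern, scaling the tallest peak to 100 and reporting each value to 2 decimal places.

83.75 : 100.00 : 27.94

Copper pattern (n=1): 0.6915 : 0.3085
Antimony pattern (n=1): 0.5721 : 0.4279
Convolve the two distributions (both contribute in 2-u steps):
  M: 0.6915×0.5721 = 0.395607
  M+2: 0.6915×0.4279 + 0.3085×0.5721 = 0.472386
  M+4: 0.3085×0.4279 = 0.132007
Scale to base peak (0.472386) = 100: 83.75 : 100.00 : 27.94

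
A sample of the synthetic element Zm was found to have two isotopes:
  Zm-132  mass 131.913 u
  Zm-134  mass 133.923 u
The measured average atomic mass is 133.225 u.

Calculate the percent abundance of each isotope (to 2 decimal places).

Writing the weighted mean with unknown fraction x of Zm-132:
131.913·x + 133.923·(1 − x) = 133.225
(131.913 − 133.923)·x = 133.225 − 133.923
x = -0.698 / -2.010 = 0.34726 → 34.73% Zm-132, 65.27% Zm-134.

Zm-132: 34.73%, Zm-134: 65.27%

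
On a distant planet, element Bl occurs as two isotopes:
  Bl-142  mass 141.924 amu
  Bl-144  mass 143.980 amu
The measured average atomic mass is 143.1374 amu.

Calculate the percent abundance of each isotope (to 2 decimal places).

Bl-142: 40.98%, Bl-144: 59.02%

Let x be the fractional abundance of Bl-142; then Bl-144 has abundance 1 − x.
141.924·x + 143.980·(1 − x) = 143.1374
(141.924 − 143.980)·x = 143.1374 − 143.980
x = -0.8426 / -2.056 = 0.40982 → 40.98% Bl-142, 59.02% Bl-144.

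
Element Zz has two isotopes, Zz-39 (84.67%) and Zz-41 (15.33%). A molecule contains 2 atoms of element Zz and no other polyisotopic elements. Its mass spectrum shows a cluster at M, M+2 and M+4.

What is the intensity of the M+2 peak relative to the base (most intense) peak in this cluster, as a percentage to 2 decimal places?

36.21%

(0.8467 + 0.1533)^2 gives M 0.7169, M+2 0.2596, M+4 0.0235; the largest is M.
P(M) = C(2,0) × 0.8467^2 × 0.1533^0 = 1 × 0.71690089 × 1.0000 = 0.716901 (base)
P(M+2) = C(2,1) × 0.8467^1 × 0.1533^1 = 2 × 0.8467 × 0.1533 = 0.259598
Relative intensity = 0.259598 / 0.716901 × 100 = 36.21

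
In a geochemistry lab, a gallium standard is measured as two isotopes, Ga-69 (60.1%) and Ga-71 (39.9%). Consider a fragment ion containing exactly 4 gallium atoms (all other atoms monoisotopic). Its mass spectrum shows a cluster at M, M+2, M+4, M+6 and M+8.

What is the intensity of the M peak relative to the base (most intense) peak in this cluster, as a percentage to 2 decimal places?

Term probabilities: M 0.1305, M+2 0.3465, M+4 0.3450, M+6 0.1527, M+8 0.0253. Base peak = M+2.
P(M+2) = C(4,1) × 0.601^3 × 0.399^1 = 4 × 0.2170818 × 0.3990 = 0.346463 (base)
P(M) = C(4,0) × 0.601^4 × 0.399^0 = 1 × 0.13046616 × 1.0000 = 0.130466
Relative intensity = 0.130466 / 0.346463 × 100 = 37.66

37.66%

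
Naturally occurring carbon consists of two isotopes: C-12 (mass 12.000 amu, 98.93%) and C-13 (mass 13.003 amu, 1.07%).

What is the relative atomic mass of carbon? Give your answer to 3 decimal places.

Average mass = Σ (abundance × isotope mass) = 0.9893 × 12.000 + 0.0107 × 13.003
= 11.8716 + 0.1391 = 12.0107 amu

12.011 amu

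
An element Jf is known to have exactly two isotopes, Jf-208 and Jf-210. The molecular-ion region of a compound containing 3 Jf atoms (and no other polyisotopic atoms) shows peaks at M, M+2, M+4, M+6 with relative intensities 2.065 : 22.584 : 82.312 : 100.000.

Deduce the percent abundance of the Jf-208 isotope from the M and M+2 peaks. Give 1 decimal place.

21.5%

Write p for the Jf-208 fraction. I(M+2)/I(M) = [C(3,1)·p^2·(1−p)] / p^3 = 3·(1−p)/p = 22.584/2.065 = 10.9366
(1−p)/p = 10.9366/3 = 3.6455  ⇒  p = 1/(1 + 3.6455) = 0.2153
Jf-208: 21.5%, Jf-210: 78.5%.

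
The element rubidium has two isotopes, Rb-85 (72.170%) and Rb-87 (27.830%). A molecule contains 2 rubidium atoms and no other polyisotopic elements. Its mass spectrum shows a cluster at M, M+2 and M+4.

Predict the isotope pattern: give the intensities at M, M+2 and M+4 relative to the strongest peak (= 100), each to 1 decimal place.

Each Rb atom is independently Rb-85 (p = 0.72170) or Rb-87 (q = 0.27830); the cluster is the binomial expansion (p + q)^2.
P(M) = 0.72170^2 = 0.520851
P(M+2) = 2 × 0.72170^1 × 0.27830^1 = 0.401698
P(M+4) = 0.27830^2 = 0.077451
The M peak is largest (0.520851); scaling to 100 gives 100.0 : 77.1 : 14.9.

100.0 : 77.1 : 14.9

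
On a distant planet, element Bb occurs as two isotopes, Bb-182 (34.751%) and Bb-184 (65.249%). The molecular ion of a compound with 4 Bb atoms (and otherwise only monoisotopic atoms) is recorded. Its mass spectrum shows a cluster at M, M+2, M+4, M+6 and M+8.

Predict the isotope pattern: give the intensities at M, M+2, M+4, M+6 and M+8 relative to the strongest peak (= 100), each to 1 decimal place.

Expanding (0.34751 + 0.65249)^4:
P(M) = 0.34751^4 = 0.014584
P(M+2) = 4 × 0.34751^3 × 0.65249^1 = 0.109531
P(M+4) = 6 × 0.34751^2 × 0.65249^2 = 0.308485
P(M+6) = 4 × 0.34751^1 × 0.65249^3 = 0.386144
P(M+8) = 0.65249^4 = 0.181257
The M+6 peak is largest (0.386144); scaling to 100 gives 3.8 : 28.4 : 79.9 : 100.0 : 46.9.

3.8 : 28.4 : 79.9 : 100.0 : 46.9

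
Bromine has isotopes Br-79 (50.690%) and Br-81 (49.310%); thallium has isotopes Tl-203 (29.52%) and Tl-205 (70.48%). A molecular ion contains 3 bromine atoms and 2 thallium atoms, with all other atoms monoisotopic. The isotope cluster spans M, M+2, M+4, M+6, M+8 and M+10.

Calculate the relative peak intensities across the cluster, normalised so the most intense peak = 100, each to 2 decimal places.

Bromine pattern (n=3): 0.13024674 : 0.3801026 : 0.36975457 : 0.11989609
Thallium pattern (n=2): 0.08714304 : 0.41611392 : 0.49674304
Convolve the two distributions (both contribute in 2-u steps):
  M: 0.13024674×0.08714304 = 0.011350
  M+2: 0.13024674×0.41611392 + 0.3801026×0.08714304 = 0.087321
  M+4: 0.13024674×0.49674304 + 0.3801026×0.41611392 + 0.36975457×0.08714304 = 0.255087
  M+6: 0.3801026×0.49674304 + 0.36975457×0.41611392 + 0.11989609×0.08714304 = 0.353121
  M+8: 0.36975457×0.49674304 + 0.11989609×0.41611392 = 0.233563
  M+10: 0.11989609×0.49674304 = 0.059558
Scale to base peak (0.353121) = 100: 3.21 : 24.73 : 72.24 : 100.00 : 66.14 : 16.87

3.21 : 24.73 : 72.24 : 100.00 : 66.14 : 16.87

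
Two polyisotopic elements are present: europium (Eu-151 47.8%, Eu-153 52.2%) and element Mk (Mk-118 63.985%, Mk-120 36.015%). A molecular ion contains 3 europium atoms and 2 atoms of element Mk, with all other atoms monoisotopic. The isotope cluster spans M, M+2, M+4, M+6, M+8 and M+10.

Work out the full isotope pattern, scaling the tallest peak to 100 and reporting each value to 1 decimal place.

13.2 : 58.1 : 100.0 : 84.0 : 34.3 : 5.4

Europium pattern (n=3): 0.10921535 : 0.35780594 : 0.39074206 : 0.14223665
Element Mk pattern (n=2): 0.40940802 : 0.46088395 : 0.12970802
Convolve the two distributions (both contribute in 2-u steps):
  M: 0.10921535×0.40940802 = 0.044714
  M+2: 0.10921535×0.46088395 + 0.35780594×0.40940802 = 0.196824
  M+4: 0.10921535×0.12970802 + 0.35780594×0.46088395 + 0.39074206×0.40940802 = 0.339046
  M+6: 0.35780594×0.12970802 + 0.39074206×0.46088395 + 0.14223665×0.40940802 = 0.284730
  M+8: 0.39074206×0.12970802 + 0.14223665×0.46088395 = 0.116237
  M+10: 0.14223665×0.12970802 = 0.018449
Scale to base peak (0.339046) = 100: 13.2 : 58.1 : 100.0 : 84.0 : 34.3 : 5.4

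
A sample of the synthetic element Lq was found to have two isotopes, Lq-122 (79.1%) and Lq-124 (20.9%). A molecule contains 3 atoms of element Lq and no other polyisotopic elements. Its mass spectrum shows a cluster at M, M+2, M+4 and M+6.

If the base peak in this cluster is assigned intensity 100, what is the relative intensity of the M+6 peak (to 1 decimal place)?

(0.791 + 0.209)^3 gives M 0.4949, M+2 0.3923, M+4 0.1037, M+6 0.0091; the largest is M.
P(M) = C(3,0) × 0.791^3 × 0.209^0 = 1 × 0.49491367 × 1.0000 = 0.494914 (base)
P(M+6) = C(3,3) × 0.791^0 × 0.209^3 = 1 × 1.0000 × 0.00912933 = 0.009129
Relative intensity = 0.009129 / 0.494914 × 100 = 1.8

1.8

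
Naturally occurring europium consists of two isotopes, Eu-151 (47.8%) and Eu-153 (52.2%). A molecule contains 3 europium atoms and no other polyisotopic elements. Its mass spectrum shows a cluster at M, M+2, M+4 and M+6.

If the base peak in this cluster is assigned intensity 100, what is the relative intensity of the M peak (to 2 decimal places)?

(0.478 + 0.522)^3 gives M 0.1092, M+2 0.3578, M+4 0.3907, M+6 0.1422; the largest is M+4.
P(M+4) = C(3,2) × 0.478^1 × 0.522^2 = 3 × 0.4780 × 0.272484 = 0.390742 (base)
P(M) = C(3,0) × 0.478^3 × 0.522^0 = 1 × 0.10921535 × 1.0000 = 0.109215
Relative intensity = 0.109215 / 0.390742 × 100 = 27.95

27.95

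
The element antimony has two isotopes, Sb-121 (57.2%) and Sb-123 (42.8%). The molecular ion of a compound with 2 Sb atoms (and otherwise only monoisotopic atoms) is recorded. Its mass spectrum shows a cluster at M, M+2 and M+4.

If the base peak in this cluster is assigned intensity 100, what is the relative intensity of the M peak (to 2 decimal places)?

Binomial terms of (0.572 + 0.428)^2: M 0.3272, M+2 0.4896, M+4 0.1832 → M+2 is the base peak.
P(M+2) = C(2,1) × 0.572^1 × 0.428^1 = 2 × 0.5720 × 0.4280 = 0.489632 (base)
P(M) = C(2,0) × 0.572^2 × 0.428^0 = 1 × 0.327184 × 1.0000 = 0.327184
Relative intensity = 0.327184 / 0.489632 × 100 = 66.82

66.82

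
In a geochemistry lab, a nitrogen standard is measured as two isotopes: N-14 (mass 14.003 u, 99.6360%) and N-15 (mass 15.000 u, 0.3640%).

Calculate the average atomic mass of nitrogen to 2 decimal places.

Weight each isotope mass by its fractional abundance: 0.996360 × 14.003 + 0.003640 × 15.000
= 13.9520 + 0.0546 = 14.0066 u

14.01 u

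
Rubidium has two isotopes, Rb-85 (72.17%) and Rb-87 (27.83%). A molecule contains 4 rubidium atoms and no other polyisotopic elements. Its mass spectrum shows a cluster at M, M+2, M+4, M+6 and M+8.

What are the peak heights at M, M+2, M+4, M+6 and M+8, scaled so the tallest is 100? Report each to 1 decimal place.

Each Rb atom is independently Rb-85 (p = 0.7217) or Rb-87 (q = 0.2783); the cluster is the binomial expansion (p + q)^4.
P(M) = 0.7217^4 = 0.271286
P(M+2) = 4 × 0.7217^3 × 0.2783^1 = 0.418450
P(M+4) = 6 × 0.7217^2 × 0.2783^2 = 0.242042
P(M+6) = 4 × 0.7217^1 × 0.2783^3 = 0.062224
P(M+8) = 0.2783^4 = 0.005999
The M+2 peak is largest (0.418450); scaling to 100 gives 64.8 : 100.0 : 57.8 : 14.9 : 1.4.

64.8 : 100.0 : 57.8 : 14.9 : 1.4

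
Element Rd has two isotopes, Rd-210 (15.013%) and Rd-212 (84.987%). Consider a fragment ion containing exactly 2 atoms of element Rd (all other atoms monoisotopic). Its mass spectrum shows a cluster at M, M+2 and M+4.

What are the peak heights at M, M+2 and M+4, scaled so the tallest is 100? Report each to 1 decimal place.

3.1 : 35.3 : 100.0

Each Rd atom is independently Rd-210 (p = 0.15013) or Rd-212 (q = 0.84987); the cluster is the binomial expansion (p + q)^2.
P(M) = 0.15013^2 = 0.022539
P(M+2) = 2 × 0.15013^1 × 0.84987^1 = 0.255182
P(M+4) = 0.84987^2 = 0.722279
The M+4 peak is largest (0.722279); scaling to 100 gives 3.1 : 35.3 : 100.0.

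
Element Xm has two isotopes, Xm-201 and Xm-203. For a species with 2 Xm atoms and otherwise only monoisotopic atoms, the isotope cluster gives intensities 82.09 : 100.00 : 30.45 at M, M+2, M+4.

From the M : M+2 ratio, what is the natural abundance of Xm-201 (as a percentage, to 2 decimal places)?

62.15%

If p is the fraction of Xm that is Xm-201, then I(M+2)/I(M) = [C(2,1)·p^1·(1−p)] / p^2 = 2·(1−p)/p = 100.00/82.09 = 1.2182
(1−p)/p = 1.2182/2 = 0.6091  ⇒  p = 1/(1 + 0.6091) = 0.6215
Xm-201: 62.15%, Xm-203: 37.85%.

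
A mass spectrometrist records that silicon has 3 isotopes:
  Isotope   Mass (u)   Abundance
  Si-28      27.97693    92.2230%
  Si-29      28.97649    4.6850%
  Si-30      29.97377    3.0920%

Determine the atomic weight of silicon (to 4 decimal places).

The abundance-weighted mean is 0.922230 × 27.97693 + 0.046850 × 28.97649 + 0.030920 × 29.97377
= 25.801164 + 1.357549 + 0.926789 = 28.085502 u

28.0855 u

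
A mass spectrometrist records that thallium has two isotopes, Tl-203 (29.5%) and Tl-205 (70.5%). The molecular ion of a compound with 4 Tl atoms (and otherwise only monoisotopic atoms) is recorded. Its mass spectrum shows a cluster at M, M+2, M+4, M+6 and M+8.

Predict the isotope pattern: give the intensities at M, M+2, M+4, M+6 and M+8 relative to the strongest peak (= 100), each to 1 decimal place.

The 4 Tl atoms are independent, so intensities follow the terms of (0.295 + 0.705)^4.
P(M) = 0.295^4 = 0.007573
P(M+2) = 4 × 0.295^3 × 0.705^1 = 0.072396
P(M+4) = 6 × 0.295^2 × 0.705^2 = 0.259522
P(M+6) = 4 × 0.295^1 × 0.705^3 = 0.413475
P(M+8) = 0.705^4 = 0.247034
The M+6 peak is largest (0.413475); scaling to 100 gives 1.8 : 17.5 : 62.8 : 100.0 : 59.7.

1.8 : 17.5 : 62.8 : 100.0 : 59.7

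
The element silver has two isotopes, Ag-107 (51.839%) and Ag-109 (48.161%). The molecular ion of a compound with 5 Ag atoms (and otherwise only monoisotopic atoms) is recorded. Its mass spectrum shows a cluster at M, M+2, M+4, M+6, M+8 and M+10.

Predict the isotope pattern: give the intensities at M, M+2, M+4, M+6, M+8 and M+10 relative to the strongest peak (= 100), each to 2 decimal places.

11.59 : 53.82 : 100.00 : 92.90 : 43.16 : 8.02

Each Ag atom is independently Ag-107 (p = 0.51839) or Ag-109 (q = 0.48161); the cluster is the binomial expansion (p + q)^5.
P(M) = 0.51839^5 = 0.037435
P(M+2) = 5 × 0.51839^4 × 0.48161^1 = 0.173897
P(M+4) = 10 × 0.51839^3 × 0.48161^2 = 0.323118
P(M+6) = 10 × 0.51839^2 × 0.48161^3 = 0.300192
P(M+8) = 5 × 0.51839^1 × 0.48161^4 = 0.139447
P(M+10) = 0.48161^5 = 0.025911
The M+4 peak is largest (0.323118); scaling to 100 gives 11.59 : 53.82 : 100.00 : 92.90 : 43.16 : 8.02.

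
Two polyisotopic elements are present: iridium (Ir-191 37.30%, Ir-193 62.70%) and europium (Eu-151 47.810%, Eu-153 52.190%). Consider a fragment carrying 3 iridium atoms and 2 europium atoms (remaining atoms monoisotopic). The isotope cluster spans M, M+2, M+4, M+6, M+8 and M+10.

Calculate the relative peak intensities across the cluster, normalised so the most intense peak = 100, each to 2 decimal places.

Iridium pattern (n=3): 0.05189512 : 0.26170165 : 0.43991135 : 0.24649188
Europium pattern (n=2): 0.22857961 : 0.49904078 : 0.27237961
Convolve the two distributions (both contribute in 2-u steps):
  M: 0.05189512×0.22857961 = 0.011862
  M+2: 0.05189512×0.49904078 + 0.26170165×0.22857961 = 0.085717
  M+4: 0.05189512×0.27237961 + 0.26170165×0.49904078 + 0.43991135×0.22857961 = 0.245290
  M+6: 0.26170165×0.27237961 + 0.43991135×0.49904078 + 0.24649188×0.22857961 = 0.347159
  M+8: 0.43991135×0.27237961 + 0.24649188×0.49904078 = 0.242832
  M+10: 0.24649188×0.27237961 = 0.067139
Scale to base peak (0.347159) = 100: 3.42 : 24.69 : 70.66 : 100.00 : 69.95 : 19.34

3.42 : 24.69 : 70.66 : 100.00 : 69.95 : 19.34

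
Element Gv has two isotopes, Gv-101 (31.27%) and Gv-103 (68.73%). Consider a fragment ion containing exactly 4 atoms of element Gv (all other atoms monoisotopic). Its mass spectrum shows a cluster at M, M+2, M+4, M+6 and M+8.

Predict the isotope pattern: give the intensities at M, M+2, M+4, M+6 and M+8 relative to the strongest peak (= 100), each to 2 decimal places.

Each Gv atom is independently Gv-101 (p = 0.3127) or Gv-103 (q = 0.6873); the cluster is the binomial expansion (p + q)^4.
P(M) = 0.3127^4 = 0.009561
P(M+2) = 4 × 0.3127^3 × 0.6873^1 = 0.084060
P(M+4) = 6 × 0.3127^2 × 0.6873^2 = 0.277140
P(M+6) = 4 × 0.3127^1 × 0.6873^3 = 0.406094
P(M+8) = 0.6873^4 = 0.223144
The M+6 peak is largest (0.406094); scaling to 100 gives 2.35 : 20.70 : 68.25 : 100.00 : 54.95.

2.35 : 20.70 : 68.25 : 100.00 : 54.95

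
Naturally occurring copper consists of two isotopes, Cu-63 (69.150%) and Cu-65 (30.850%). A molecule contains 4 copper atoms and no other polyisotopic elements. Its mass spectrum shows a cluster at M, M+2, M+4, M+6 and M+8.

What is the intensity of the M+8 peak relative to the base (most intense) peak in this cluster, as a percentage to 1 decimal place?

2.2%

Term probabilities: M 0.2286, M+2 0.4080, M+4 0.2731, M+6 0.0812, M+8 0.0091. Base peak = M+2.
P(M+2) = C(4,1) × 0.69150^3 × 0.30850^1 = 4 × 0.33065611 × 0.3085 = 0.408030 (base)
P(M+8) = C(4,4) × 0.69150^0 × 0.30850^4 = 1 × 1.0000 × 0.00905776 = 0.009058
Relative intensity = 0.009058 / 0.408030 × 100 = 2.2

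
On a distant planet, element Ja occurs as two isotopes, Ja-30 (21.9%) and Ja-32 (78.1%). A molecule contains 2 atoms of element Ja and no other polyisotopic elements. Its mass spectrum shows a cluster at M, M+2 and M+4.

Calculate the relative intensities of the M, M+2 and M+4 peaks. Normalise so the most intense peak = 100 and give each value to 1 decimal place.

The 2 Ja atoms are independent, so intensities follow the terms of (0.219 + 0.781)^2.
P(M) = 0.219^2 = 0.047961
P(M+2) = 2 × 0.219^1 × 0.781^1 = 0.342078
P(M+4) = 0.781^2 = 0.609961
The M+4 peak is largest (0.609961); scaling to 100 gives 7.9 : 56.1 : 100.0.

7.9 : 56.1 : 100.0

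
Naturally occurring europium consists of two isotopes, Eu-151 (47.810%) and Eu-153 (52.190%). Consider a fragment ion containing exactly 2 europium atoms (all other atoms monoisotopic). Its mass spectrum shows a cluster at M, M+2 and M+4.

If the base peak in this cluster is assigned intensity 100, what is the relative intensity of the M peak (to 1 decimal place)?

45.8

Binomial terms of (0.47810 + 0.52190)^2: M 0.2286, M+2 0.4990, M+4 0.2724 → M+2 is the base peak.
P(M+2) = C(2,1) × 0.47810^1 × 0.52190^1 = 2 × 0.4781 × 0.5219 = 0.499041 (base)
P(M) = C(2,0) × 0.47810^2 × 0.52190^0 = 1 × 0.22857961 × 1.0000 = 0.228580
Relative intensity = 0.228580 / 0.499041 × 100 = 45.8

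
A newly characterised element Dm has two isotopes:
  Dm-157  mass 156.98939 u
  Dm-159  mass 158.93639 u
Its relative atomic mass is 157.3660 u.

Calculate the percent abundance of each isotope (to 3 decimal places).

Dm-157: 80.657%, Dm-159: 19.343%

Writing the weighted mean with unknown fraction x of Dm-157:
156.98939·x + 158.93639·(1 − x) = 157.3660
(156.98939 − 158.93639)·x = 157.3660 − 158.93639
x = -1.57039 / -1.94700 = 0.80657 → 80.657% Dm-157, 19.343% Dm-159.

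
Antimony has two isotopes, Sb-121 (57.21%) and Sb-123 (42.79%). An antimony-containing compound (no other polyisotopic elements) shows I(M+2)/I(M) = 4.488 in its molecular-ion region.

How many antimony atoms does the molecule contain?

6

For n independent Sb atoms, I(M+2)/I(M) = n · (abundance Sb-123) / (abundance Sb-121) = n · 0.4279/0.5721.
n = 4.488 × 0.5721/0.4279 = 6.00 ≈ 6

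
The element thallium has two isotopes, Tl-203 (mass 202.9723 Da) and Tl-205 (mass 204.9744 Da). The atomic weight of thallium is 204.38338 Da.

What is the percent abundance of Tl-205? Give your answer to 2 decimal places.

With x = fraction of Tl-203 (so Tl-205 is 1 − x):
202.9723·x + 204.9744·(1 − x) = 204.38338
(202.9723 − 204.9744)·x = 204.38338 − 204.9744
x = -0.59102 / -2.0021 = 0.29520 → 29.52% Tl-203, 70.48% Tl-205.

70.48%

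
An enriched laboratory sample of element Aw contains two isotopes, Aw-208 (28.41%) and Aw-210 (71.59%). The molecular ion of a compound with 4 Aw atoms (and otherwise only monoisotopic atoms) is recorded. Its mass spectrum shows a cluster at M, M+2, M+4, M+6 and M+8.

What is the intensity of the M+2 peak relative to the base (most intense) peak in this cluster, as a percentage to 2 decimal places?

15.75%

(0.2841 + 0.7159)^4 gives M 0.0065, M+2 0.0657, M+4 0.2482, M+6 0.4170, M+8 0.2627; the largest is M+6.
P(M+6) = C(4,3) × 0.2841^1 × 0.7159^3 = 4 × 0.2841 × 0.36690792 = 0.416954 (base)
P(M+2) = C(4,1) × 0.2841^3 × 0.7159^1 = 4 × 0.02293051 × 0.7159 = 0.065664
Relative intensity = 0.065664 / 0.416954 × 100 = 15.75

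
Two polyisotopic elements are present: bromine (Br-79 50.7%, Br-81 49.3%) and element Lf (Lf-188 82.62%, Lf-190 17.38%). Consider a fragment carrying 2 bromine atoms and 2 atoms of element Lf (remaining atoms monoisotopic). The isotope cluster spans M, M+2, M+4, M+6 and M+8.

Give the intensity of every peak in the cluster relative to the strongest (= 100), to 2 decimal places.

42.27 : 100.00 : 76.43 : 20.46 : 1.77

Bromine pattern (n=2): 0.257049 : 0.499902 : 0.243049
Element Lf pattern (n=2): 0.68260644 : 0.28718712 : 0.03020644
Convolve the two distributions (both contribute in 2-u steps):
  M: 0.257049×0.68260644 = 0.175463
  M+2: 0.257049×0.28718712 + 0.499902×0.68260644 = 0.415057
  M+4: 0.257049×0.03020644 + 0.499902×0.28718712 + 0.243049×0.68260644 = 0.317237
  M+6: 0.499902×0.03020644 + 0.243049×0.28718712 = 0.084901
  M+8: 0.243049×0.03020644 = 0.007342
Scale to base peak (0.415057) = 100: 42.27 : 100.00 : 76.43 : 20.46 : 1.77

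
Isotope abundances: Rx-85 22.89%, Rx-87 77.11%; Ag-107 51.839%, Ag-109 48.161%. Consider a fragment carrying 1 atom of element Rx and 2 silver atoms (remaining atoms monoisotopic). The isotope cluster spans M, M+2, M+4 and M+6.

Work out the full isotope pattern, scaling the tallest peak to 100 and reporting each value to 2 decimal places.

Element Rx pattern (n=1): 0.2289 : 0.7711
Silver pattern (n=2): 0.26872819 : 0.49932362 : 0.23194819
Convolve the two distributions (both contribute in 2-u steps):
  M: 0.2289×0.26872819 = 0.061512
  M+2: 0.2289×0.49932362 + 0.7711×0.26872819 = 0.321511
  M+4: 0.2289×0.23194819 + 0.7711×0.49932362 = 0.438121
  M+6: 0.7711×0.23194819 = 0.178855
Scale to base peak (0.438121) = 100: 14.04 : 73.38 : 100.00 : 40.82

14.04 : 73.38 : 100.00 : 40.82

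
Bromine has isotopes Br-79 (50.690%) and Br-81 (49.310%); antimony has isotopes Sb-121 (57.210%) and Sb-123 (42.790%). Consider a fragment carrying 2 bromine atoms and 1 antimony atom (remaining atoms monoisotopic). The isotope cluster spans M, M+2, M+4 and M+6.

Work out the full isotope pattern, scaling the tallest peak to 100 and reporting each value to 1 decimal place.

Bromine pattern (n=2): 0.25694761 : 0.49990478 : 0.24314761
Antimony pattern (n=1): 0.5721 : 0.4279
Convolve the two distributions (both contribute in 2-u steps):
  M: 0.25694761×0.5721 = 0.147000
  M+2: 0.25694761×0.4279 + 0.49990478×0.5721 = 0.395943
  M+4: 0.49990478×0.4279 + 0.24314761×0.5721 = 0.353014
  M+6: 0.24314761×0.4279 = 0.104043
Scale to base peak (0.395943) = 100: 37.1 : 100.0 : 89.2 : 26.3

37.1 : 100.0 : 89.2 : 26.3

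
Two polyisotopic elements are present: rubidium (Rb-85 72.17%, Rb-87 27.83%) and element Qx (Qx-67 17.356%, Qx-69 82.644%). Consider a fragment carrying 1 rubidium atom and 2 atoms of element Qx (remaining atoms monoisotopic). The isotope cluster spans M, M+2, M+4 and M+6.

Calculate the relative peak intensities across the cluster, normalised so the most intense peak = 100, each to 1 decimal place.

Rubidium pattern (n=1): 0.7217 : 0.2783
Element Qx pattern (n=2): 0.03012307 : 0.28687385 : 0.68300307
Convolve the two distributions (both contribute in 2-u steps):
  M: 0.7217×0.03012307 = 0.021740
  M+2: 0.7217×0.28687385 + 0.2783×0.03012307 = 0.215420
  M+4: 0.7217×0.68300307 + 0.2783×0.28687385 = 0.572760
  M+6: 0.2783×0.68300307 = 0.190080
Scale to base peak (0.572760) = 100: 3.8 : 37.6 : 100.0 : 33.2

3.8 : 37.6 : 100.0 : 33.2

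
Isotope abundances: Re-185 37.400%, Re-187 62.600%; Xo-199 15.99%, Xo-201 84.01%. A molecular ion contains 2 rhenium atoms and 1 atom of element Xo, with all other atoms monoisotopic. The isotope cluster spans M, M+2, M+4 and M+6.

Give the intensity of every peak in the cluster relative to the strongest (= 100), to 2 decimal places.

Rhenium pattern (n=2): 0.139876 : 0.468248 : 0.391876
Element Xo pattern (n=1): 0.1599 : 0.8401
Convolve the two distributions (both contribute in 2-u steps):
  M: 0.139876×0.1599 = 0.022366
  M+2: 0.139876×0.8401 + 0.468248×0.1599 = 0.192383
  M+4: 0.468248×0.8401 + 0.391876×0.1599 = 0.456036
  M+6: 0.391876×0.8401 = 0.329215
Scale to base peak (0.456036) = 100: 4.90 : 42.19 : 100.00 : 72.19

4.90 : 42.19 : 100.00 : 72.19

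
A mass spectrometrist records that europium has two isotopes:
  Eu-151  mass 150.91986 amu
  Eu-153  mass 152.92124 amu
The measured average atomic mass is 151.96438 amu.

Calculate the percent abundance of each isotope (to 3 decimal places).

Eu-151: 47.810%, Eu-153: 52.190%

With x = fraction of Eu-151 (so Eu-153 is 1 − x):
150.91986·x + 152.92124·(1 − x) = 151.96438
(150.91986 − 152.92124)·x = 151.96438 − 152.92124
x = -0.95686 / -2.00138 = 0.47810 → 47.810% Eu-151, 52.190% Eu-153.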